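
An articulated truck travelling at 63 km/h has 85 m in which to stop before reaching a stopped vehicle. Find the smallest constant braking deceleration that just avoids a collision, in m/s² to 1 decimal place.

63 km/h ÷ 3.6 = 17.5000 m/s.
v² = 2a·d ⇒ a = v²/(2d) = 17.5000² / (2 × 85.000) = 306.250 / 170.000 = 1.8015 m/s².

Required deceleration ≈ 1.8 m/s²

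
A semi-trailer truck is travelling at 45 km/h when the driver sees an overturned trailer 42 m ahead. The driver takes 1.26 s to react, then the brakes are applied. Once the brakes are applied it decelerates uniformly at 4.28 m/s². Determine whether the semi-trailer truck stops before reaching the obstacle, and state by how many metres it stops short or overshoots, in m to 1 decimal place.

45 km/h ÷ 3.6 = 12.5000 m/s.
Reaction distance = 12.5000 × 1.26 = 15.750 m.
Braking distance = v²/(2a) = 156.250 / 8.560 = 18.254 m.
Total stopping distance = 15.750 + 18.254 = 34.004 m, vs 42 m available — it stops with 42 − 34.004 = 7.996 m to spare.

Yes — it stops 8.0 m short of the obstacle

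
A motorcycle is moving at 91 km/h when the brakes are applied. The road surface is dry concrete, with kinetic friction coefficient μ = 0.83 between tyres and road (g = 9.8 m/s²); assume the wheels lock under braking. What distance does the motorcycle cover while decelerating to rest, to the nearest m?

91 km/h ÷ 3.6 = 25.2778 m/s.
a = μg = 0.83 × 9.8 = 8.134 m/s².
Braking distance = v²/(2a) = 25.2778² / (2 × 8.134) = 638.967 / 16.268 = 39.278 m.

Braking distance ≈ 39 m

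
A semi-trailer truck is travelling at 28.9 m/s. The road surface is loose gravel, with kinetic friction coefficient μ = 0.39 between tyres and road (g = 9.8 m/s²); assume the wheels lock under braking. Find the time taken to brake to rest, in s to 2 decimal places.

Braking time ≈ 7.56 s

a = μg = 0.39 × 9.8 = 3.822 m/s².
Braking time = v/a = 28.9000 / 3.822 = 7.561 s.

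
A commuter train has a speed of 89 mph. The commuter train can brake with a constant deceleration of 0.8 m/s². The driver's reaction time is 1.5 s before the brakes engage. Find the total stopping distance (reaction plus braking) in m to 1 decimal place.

89 mph × 0.44704 = 39.7866 m/s.
Reaction distance = v·t_r = 39.7866 × 1.5 = 59.680 m.
Braking distance = v²/(2a) = 39.7866² / (2 × 0.800) = 1582.974 / 1.600 = 989.359 m.
Total = 59.680 + 989.359 = 1049.039 m.

Total stopping distance ≈ 1049.0 m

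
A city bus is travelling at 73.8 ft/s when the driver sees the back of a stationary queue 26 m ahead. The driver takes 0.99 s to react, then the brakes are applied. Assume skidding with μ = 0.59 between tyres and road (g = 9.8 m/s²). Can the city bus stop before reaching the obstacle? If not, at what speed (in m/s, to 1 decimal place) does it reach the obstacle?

No — it strikes the obstacle at 21.5 m/s

73.8 ft/s × 0.3048 = 22.4942 m/s.
a = μg = 0.59 × 9.8 = 5.782 m/s².
Reaction distance = 22.4942 × 0.99 = 22.269 m.
Braking distance needed to stop: v²/(2a) = 505.989 / 11.564 = 43.756 m, so total needed = 22.269 + 43.756 = 66.025 m > 26 m — it cannot stop.
Distance remaining when braking begins: 26 − 22.269 = 3.731 m.
v² = v₀² − 2a·d = 505.989 − 2 × 5.782 × 3.731 = 462.844 m²/s².
v = √462.844 = 21.514 m/s.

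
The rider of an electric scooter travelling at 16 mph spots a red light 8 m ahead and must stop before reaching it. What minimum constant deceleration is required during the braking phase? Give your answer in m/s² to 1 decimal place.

16 mph × 0.44704 = 7.1526 m/s.
v² = 2a·d ⇒ a = v²/(2d) = 7.1526² / (2 × 8.000) = 51.160 / 16.000 = 3.1975 m/s².

Required deceleration ≈ 3.2 m/s²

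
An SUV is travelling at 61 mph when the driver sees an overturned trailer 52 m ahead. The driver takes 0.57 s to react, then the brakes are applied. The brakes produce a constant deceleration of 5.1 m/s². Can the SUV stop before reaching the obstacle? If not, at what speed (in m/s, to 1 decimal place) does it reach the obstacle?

61 mph × 0.44704 = 27.2694 m/s.
Reaction distance = 27.2694 × 0.57 = 15.544 m.
Braking distance needed to stop: v²/(2a) = 743.620 / 10.200 = 72.904 m, so total needed = 15.544 + 72.904 = 88.448 m > 52 m — it cannot stop.
Distance remaining when braking begins: 52 − 15.544 = 36.456 m.
v² = v₀² − 2a·d = 743.620 − 2 × 5.100 × 36.456 = 371.769 m²/s².
v = √371.769 = 19.281 m/s.

No — it strikes the obstacle at 19.3 m/s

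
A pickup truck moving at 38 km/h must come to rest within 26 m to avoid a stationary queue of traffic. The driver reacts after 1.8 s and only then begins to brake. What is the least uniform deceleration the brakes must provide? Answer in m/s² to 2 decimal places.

Required deceleration ≈ 7.96 m/s²

38 km/h ÷ 3.6 = 10.5556 m/s.
Distance covered during reaction = 10.5556 × 1.8 = 19.000 m.
Distance available for braking: 26 − 19.000 = 7.000 m.
v² = 2a·d ⇒ a = v²/(2d) = 10.5556² / (2 × 7.000) = 111.421 / 14.000 = 7.9586 m/s².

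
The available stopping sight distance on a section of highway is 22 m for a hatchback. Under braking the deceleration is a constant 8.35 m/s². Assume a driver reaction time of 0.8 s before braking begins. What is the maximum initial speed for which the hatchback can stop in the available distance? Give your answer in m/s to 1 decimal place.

Maximum speed ≈ 13.6 m/s

Stopping distance: v·t_r + v²/(2a) = 22 with t_r = 0.8 s and a = 8.350 m/s².
So v² + 13.360 v − 367.40 = 0.
Positive root: v = −a·t_r + √((a·t_r)² + 2a·d) = −6.680 + √(44.622 + 367.40) = 13.6183 m/s.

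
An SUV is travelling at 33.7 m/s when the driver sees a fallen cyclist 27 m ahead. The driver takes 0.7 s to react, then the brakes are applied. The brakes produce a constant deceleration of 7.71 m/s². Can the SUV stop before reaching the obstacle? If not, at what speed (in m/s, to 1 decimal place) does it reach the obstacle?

No — it strikes the obstacle at 32.9 m/s

Reaction distance = 33.7000 × 0.7 = 23.590 m.
Braking distance needed to stop: v²/(2a) = 1135.690 / 15.420 = 73.650 m, so total needed = 23.590 + 73.650 = 97.240 m > 27 m — it cannot stop.
Distance remaining when braking begins: 27 − 23.590 = 3.410 m.
v² = v₀² − 2a·d = 1135.690 − 2 × 7.710 × 3.410 = 1083.108 m²/s².
v = √1083.108 = 32.911 m/s.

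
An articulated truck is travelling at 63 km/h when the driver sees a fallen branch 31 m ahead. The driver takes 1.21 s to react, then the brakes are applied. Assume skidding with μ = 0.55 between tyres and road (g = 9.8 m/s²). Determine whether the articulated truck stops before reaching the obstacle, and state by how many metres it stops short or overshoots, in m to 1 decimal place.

63 km/h ÷ 3.6 = 17.5000 m/s.
a = μg = 0.55 × 9.8 = 5.390 m/s².
Reaction distance = 17.5000 × 1.21 = 21.175 m.
Braking distance = v²/(2a) = 306.250 / 10.780 = 28.409 m.
Total stopping distance = 21.175 + 28.409 = 49.584 m, vs 31 m available — it cannot stop in time and overshoots by 49.584 − 31 = 18.584 m.

No — it overshoots by 18.6 m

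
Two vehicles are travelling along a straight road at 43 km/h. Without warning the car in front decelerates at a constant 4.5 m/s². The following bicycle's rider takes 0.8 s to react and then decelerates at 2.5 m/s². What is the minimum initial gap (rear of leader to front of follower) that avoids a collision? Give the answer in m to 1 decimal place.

Minimum gap ≈ 22.2 m

43 km/h ÷ 3.6 = 11.9444 m/s.
Leader travels v²/(2a_L) = 142.669 / 9.000 = 15.852 m before stopping.
Follower covers v·t_r = 11.9444 × 0.8 = 9.556 m while reacting, then v²/(2a_F) = 142.669 / 5.000 = 28.534 m while braking, for a total of 9.556 + 28.534 = 38.090 m.
Since a_F ≤ a_L and the follower starts braking later, the follower is never slower than the leader, so the closest approach is when both have stopped.
Minimum gap = 38.090 − 15.852 = 22.238 m.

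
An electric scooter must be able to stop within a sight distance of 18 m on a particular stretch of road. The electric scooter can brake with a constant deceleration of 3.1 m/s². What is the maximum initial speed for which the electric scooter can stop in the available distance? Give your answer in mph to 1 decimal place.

Maximum speed ≈ 23.6 mph

v²/(2a) = d ⇒ v = √(2 × 3.100 × 18) = √111.60 = 10.5641 m/s.
10.5641 m/s ÷ 0.44704 = 23.631 mph.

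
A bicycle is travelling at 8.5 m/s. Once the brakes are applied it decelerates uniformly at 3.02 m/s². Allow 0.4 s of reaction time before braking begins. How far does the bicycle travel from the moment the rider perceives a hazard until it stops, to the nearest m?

Total stopping distance ≈ 15 m

Reaction distance = v·t_r = 8.5000 × 0.4 = 3.400 m.
Braking distance = v²/(2a) = 8.5000² / (2 × 3.020) = 72.250 / 6.040 = 11.962 m.
Total = 3.400 + 11.962 = 15.362 m.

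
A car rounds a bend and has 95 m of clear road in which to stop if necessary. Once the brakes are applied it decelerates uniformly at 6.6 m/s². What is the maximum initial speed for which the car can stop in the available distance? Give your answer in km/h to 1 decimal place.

v²/(2a) = d ⇒ v = √(2 × 6.600 × 95) = √1254.00 = 35.4119 m/s.
35.4119 m/s × 3.6 = 127.483 km/h.

Maximum speed ≈ 127.5 km/h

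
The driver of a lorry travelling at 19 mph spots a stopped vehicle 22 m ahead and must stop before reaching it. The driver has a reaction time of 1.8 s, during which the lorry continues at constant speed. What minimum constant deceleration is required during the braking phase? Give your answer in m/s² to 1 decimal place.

Required deceleration ≈ 5.4 m/s²

19 mph × 0.44704 = 8.4938 m/s.
Distance covered during reaction = 8.4938 × 1.8 = 15.289 m.
Distance available for braking: 22 − 15.289 = 6.711 m.
v² = 2a·d ⇒ a = v²/(2d) = 8.4938² / (2 × 6.711) = 72.145 / 13.422 = 5.3751 m/s².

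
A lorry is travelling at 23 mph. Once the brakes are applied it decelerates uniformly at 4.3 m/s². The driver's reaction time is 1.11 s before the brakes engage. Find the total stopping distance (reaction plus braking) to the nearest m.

Total stopping distance ≈ 24 m

23 mph × 0.44704 = 10.2819 m/s.
Reaction distance = v·t_r = 10.2819 × 1.11 = 11.413 m.
Braking distance = v²/(2a) = 10.2819² / (2 × 4.300) = 105.717 / 8.600 = 12.293 m.
Total = 11.413 + 12.293 = 23.706 m.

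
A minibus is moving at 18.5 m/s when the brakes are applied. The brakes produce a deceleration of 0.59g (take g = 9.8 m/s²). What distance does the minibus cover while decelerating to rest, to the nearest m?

Braking distance ≈ 30 m

a = 0.59 × 9.8 = 5.782 m/s².
Braking distance = v²/(2a) = 18.5000² / (2 × 5.782) = 342.250 / 11.564 = 29.596 m.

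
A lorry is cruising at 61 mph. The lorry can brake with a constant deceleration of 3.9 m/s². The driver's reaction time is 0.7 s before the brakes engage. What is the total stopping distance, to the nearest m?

61 mph × 0.44704 = 27.2694 m/s.
Reaction distance = v·t_r = 27.2694 × 0.7 = 19.089 m.
Braking distance = v²/(2a) = 27.2694² / (2 × 3.900) = 743.620 / 7.800 = 95.336 m.
Total = 19.089 + 95.336 = 114.425 m.

Total stopping distance ≈ 114 m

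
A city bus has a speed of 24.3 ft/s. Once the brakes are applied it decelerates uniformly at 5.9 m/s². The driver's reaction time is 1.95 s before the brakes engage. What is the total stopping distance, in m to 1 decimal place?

Total stopping distance ≈ 19.1 m

24.3 ft/s × 0.3048 = 7.4066 m/s.
Reaction distance = v·t_r = 7.4066 × 1.95 = 14.443 m.
Braking distance = v²/(2a) = 7.4066² / (2 × 5.900) = 54.858 / 11.800 = 4.649 m.
Total = 14.443 + 4.649 = 19.092 m.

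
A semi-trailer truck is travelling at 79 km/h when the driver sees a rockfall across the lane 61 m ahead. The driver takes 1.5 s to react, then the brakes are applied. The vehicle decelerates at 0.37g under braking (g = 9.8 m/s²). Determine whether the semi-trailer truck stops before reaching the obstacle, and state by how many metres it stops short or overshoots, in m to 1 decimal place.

No — it overshoots by 38.3 m

79 km/h ÷ 3.6 = 21.9444 m/s.
a = 0.37 × 9.8 = 3.626 m/s².
Reaction distance = 21.9444 × 1.5 = 32.917 m.
Braking distance = v²/(2a) = 481.557 / 7.252 = 66.403 m.
Total stopping distance = 32.917 + 66.403 = 99.320 m, vs 61 m available — it cannot stop in time and overshoots by 99.320 − 61 = 38.320 m.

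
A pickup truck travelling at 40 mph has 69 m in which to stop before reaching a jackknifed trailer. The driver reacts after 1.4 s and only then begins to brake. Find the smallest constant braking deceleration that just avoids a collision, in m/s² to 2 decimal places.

Required deceleration ≈ 3.64 m/s²

40 mph × 0.44704 = 17.8816 m/s.
Distance covered during reaction = 17.8816 × 1.4 = 25.034 m.
Distance available for braking: 69 − 25.034 = 43.966 m.
v² = 2a·d ⇒ a = v²/(2d) = 17.8816² / (2 × 43.966) = 319.752 / 87.932 = 3.6364 m/s².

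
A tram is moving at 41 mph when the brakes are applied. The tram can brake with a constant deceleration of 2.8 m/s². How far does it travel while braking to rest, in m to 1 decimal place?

Braking distance ≈ 60.0 m

41 mph × 0.44704 = 18.3286 m/s.
Braking distance = v²/(2a) = 18.3286² / (2 × 2.800) = 335.938 / 5.600 = 59.989 m.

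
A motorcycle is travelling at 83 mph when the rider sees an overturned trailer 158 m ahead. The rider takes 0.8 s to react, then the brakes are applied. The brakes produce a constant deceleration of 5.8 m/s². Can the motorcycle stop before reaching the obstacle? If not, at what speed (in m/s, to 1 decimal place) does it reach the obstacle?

Yes — it stops about 9.6 m short of the obstacle, so it never reaches it

83 mph × 0.44704 = 37.1043 m/s.
Reaction distance = 37.1043 × 0.8 = 29.683 m.
Braking distance = v²/(2a) = 1376.729 / 11.600 = 118.684 m.
Total stopping distance = 29.683 + 118.684 = 148.367 m, vs 158 m available — it stops with 158 − 148.367 = 9.633 m to spare.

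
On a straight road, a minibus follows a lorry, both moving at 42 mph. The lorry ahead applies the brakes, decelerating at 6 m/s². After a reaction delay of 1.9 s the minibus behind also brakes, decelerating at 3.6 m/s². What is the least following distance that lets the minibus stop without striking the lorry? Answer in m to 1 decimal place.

42 mph × 0.44704 = 18.7757 m/s.
Leader travels v²/(2a_L) = 352.527 / 12.000 = 29.377 m before stopping.
Follower covers v·t_r = 18.7757 × 1.9 = 35.674 m while reacting, then v²/(2a_F) = 352.527 / 7.200 = 48.962 m while braking, for a total of 35.674 + 48.962 = 84.636 m.
Since a_F ≤ a_L and the follower starts braking later, the follower is never slower than the leader, so the closest approach is when both have stopped.
Minimum gap = 84.636 − 29.377 = 55.259 m.

Minimum gap ≈ 55.3 m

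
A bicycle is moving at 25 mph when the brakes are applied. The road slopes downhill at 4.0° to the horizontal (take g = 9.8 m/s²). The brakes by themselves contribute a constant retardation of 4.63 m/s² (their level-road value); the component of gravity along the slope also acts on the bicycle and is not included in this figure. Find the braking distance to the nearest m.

25 mph × 0.44704 = 11.1760 m/s.
Gravity along the downhill slope reduces the braking deceleration: a_eff = 4.630 − 9.8·sin 4.0° = 4.630 − 0.684 = 3.946 m/s².
Braking distance = v²/(2a) = 11.1760² / (2 × 3.946) = 124.903 / 7.892 = 15.827 m.

Braking distance ≈ 16 m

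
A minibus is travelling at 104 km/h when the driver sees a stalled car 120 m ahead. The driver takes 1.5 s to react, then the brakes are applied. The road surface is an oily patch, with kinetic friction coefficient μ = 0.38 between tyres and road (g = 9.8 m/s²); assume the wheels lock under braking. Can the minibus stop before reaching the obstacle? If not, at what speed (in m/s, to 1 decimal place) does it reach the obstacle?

No — it strikes the obstacle at 16.2 m/s

104 km/h ÷ 3.6 = 28.8889 m/s.
a = μg = 0.38 × 9.8 = 3.724 m/s².
Reaction distance = 28.8889 × 1.5 = 43.333 m.
Braking distance needed to stop: v²/(2a) = 834.569 / 7.448 = 112.053 m, so total needed = 43.333 + 112.053 = 155.386 m > 120 m — it cannot stop.
Distance remaining when braking begins: 120 − 43.333 = 76.667 m.
v² = v₀² − 2a·d = 834.569 − 2 × 3.724 × 76.667 = 263.553 m²/s².
v = √263.553 = 16.234 m/s.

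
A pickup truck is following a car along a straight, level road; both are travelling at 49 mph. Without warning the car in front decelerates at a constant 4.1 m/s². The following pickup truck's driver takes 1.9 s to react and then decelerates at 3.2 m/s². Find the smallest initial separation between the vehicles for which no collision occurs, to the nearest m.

Minimum gap ≈ 58 m

49 mph × 0.44704 = 21.9050 m/s.
Leader travels v²/(2a_L) = 479.829 / 8.200 = 58.516 m before stopping.
Follower covers v·t_r = 21.9050 × 1.9 = 41.620 m while reacting, then v²/(2a_F) = 479.829 / 6.400 = 74.973 m while braking, for a total of 41.620 + 74.973 = 116.593 m.
Since a_F ≤ a_L and the follower starts braking later, the follower is never slower than the leader, so the closest approach is when both have stopped.
Minimum gap = 116.593 − 58.516 = 58.077 m.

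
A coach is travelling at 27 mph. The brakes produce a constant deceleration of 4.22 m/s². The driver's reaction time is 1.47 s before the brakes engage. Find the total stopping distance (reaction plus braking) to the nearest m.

Total stopping distance ≈ 35 m

27 mph × 0.44704 = 12.0701 m/s.
Reaction distance = v·t_r = 12.0701 × 1.47 = 17.743 m.
Braking distance = v²/(2a) = 12.0701² / (2 × 4.220) = 145.687 / 8.440 = 17.261 m.
Total = 17.743 + 17.261 = 35.004 m.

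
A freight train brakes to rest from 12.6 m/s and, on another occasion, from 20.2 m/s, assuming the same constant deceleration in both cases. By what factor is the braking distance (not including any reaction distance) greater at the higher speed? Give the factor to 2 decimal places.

Braking distance d = v²/(2a), so with a fixed, d ∝ v².
Factor = (20.2/12.6)² = 1.6032² = 2.5703.

Factor ≈ 2.57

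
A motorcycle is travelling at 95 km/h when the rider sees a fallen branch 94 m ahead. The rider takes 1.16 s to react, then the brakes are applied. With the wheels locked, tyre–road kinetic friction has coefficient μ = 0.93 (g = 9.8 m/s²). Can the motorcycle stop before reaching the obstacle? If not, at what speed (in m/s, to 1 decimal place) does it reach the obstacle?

Yes — it stops about 25.2 m short of the obstacle, so it never reaches it

95 km/h ÷ 3.6 = 26.3889 m/s.
a = μg = 0.93 × 9.8 = 9.114 m/s².
Reaction distance = 26.3889 × 1.16 = 30.611 m.
Braking distance = v²/(2a) = 696.374 / 18.228 = 38.204 m.
Total stopping distance = 30.611 + 38.204 = 68.815 m, vs 94 m available — it stops with 94 − 68.815 = 25.185 m to spare.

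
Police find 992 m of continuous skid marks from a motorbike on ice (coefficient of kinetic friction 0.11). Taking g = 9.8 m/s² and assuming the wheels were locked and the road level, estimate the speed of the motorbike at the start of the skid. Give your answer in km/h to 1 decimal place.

Initial speed ≈ 166.5 km/h

Deceleration a = μg = 0.11 × 9.8 = 1.078 m/s².
v = √(2a·d) = √(2 × 1.078 × 992) = √2138.752 = 46.2466 m/s.
= 46.2466 × 3.6 = 166.488 km/h.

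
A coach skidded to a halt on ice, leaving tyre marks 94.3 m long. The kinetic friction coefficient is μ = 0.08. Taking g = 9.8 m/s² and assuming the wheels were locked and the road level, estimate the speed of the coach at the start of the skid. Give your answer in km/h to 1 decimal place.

Deceleration a = μg = 0.08 × 9.8 = 0.784 m/s².
v = √(2a·d) = √(2 × 0.784 × 94.3) = √147.862 = 12.1599 m/s.
= 12.1599 × 3.6 = 43.776 km/h.

Initial speed ≈ 43.8 km/h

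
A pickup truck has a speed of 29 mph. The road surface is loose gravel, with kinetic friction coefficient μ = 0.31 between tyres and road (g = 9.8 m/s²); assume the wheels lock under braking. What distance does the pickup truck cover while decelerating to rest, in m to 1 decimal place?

29 mph × 0.44704 = 12.9642 m/s.
a = μg = 0.31 × 9.8 = 3.038 m/s².
Braking distance = v²/(2a) = 12.9642² / (2 × 3.038) = 168.070 / 6.076 = 27.661 m.

Braking distance ≈ 27.7 m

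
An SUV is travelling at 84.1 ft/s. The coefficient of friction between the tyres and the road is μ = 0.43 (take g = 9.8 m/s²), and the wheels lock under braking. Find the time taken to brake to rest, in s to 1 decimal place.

84.1 ft/s × 0.3048 = 25.6337 m/s.
a = μg = 0.43 × 9.8 = 4.214 m/s².
Braking time = v/a = 25.6337 / 4.214 = 6.083 s.

Braking time ≈ 6.1 s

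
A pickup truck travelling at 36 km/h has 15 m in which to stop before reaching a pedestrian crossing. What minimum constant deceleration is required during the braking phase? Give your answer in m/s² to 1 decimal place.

36 km/h ÷ 3.6 = 10.0000 m/s.
v² = 2a·d ⇒ a = v²/(2d) = 10.0000² / (2 × 15.000) = 100.000 / 30.000 = 3.3333 m/s².

Required deceleration ≈ 3.3 m/s²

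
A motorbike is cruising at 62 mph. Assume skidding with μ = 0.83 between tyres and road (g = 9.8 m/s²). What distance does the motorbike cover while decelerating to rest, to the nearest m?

62 mph × 0.44704 = 27.7165 m/s.
a = μg = 0.83 × 9.8 = 8.134 m/s².
Braking distance = v²/(2a) = 27.7165² / (2 × 8.134) = 768.204 / 16.268 = 47.222 m.

Braking distance ≈ 47 m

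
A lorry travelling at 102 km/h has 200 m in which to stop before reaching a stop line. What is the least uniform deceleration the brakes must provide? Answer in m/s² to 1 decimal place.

102 km/h ÷ 3.6 = 28.3333 m/s.
v² = 2a·d ⇒ a = v²/(2d) = 28.3333² / (2 × 200.000) = 802.776 / 400.000 = 2.0069 m/s².

Required deceleration ≈ 2.0 m/s²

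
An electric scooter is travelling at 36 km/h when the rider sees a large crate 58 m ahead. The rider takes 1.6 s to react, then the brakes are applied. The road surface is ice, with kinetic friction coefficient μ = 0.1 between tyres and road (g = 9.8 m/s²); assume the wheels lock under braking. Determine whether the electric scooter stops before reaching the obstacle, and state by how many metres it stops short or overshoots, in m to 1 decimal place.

No — it overshoots by 9.0 m

36 km/h ÷ 3.6 = 10.0000 m/s.
a = μg = 0.1 × 9.8 = 0.980 m/s².
Reaction distance = 10.0000 × 1.6 = 16.000 m.
Braking distance = v²/(2a) = 100.000 / 1.960 = 51.020 m.
Total stopping distance = 16.000 + 51.020 = 67.020 m, vs 58 m available — it cannot stop in time and overshoots by 67.020 − 58 = 9.020 m.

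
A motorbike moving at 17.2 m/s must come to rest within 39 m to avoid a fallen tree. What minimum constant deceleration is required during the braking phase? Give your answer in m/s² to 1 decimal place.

Required deceleration ≈ 3.8 m/s²

v² = 2a·d ⇒ a = v²/(2d) = 17.2000² / (2 × 39.000) = 295.840 / 78.000 = 3.7928 m/s².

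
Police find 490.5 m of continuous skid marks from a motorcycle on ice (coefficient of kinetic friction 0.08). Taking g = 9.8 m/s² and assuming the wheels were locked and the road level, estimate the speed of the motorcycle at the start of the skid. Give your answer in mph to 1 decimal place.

Deceleration a = μg = 0.08 × 9.8 = 0.784 m/s².
v = √(2a·d) = √(2 × 0.784 × 490.5) = √769.104 = 27.7327 m/s.
= 27.7327 ÷ 0.44704 = 62.036 mph.

Initial speed ≈ 62.0 mph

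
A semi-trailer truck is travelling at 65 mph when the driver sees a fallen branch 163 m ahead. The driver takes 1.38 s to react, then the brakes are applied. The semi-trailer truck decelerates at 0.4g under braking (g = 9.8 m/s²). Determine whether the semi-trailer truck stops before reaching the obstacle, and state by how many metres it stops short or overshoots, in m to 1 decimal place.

65 mph × 0.44704 = 29.0576 m/s.
a = 0.4 × 9.8 = 3.920 m/s².
Reaction distance = 29.0576 × 1.38 = 40.099 m.
Braking distance = v²/(2a) = 844.344 / 7.840 = 107.697 m.
Total stopping distance = 40.099 + 107.697 = 147.796 m, vs 163 m available — it stops with 163 − 147.796 = 15.204 m to spare.

Yes — it stops 15.2 m short of the obstacle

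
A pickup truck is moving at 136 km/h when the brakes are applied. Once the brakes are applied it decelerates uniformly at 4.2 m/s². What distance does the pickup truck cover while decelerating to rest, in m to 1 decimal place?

Braking distance ≈ 169.9 m

136 km/h ÷ 3.6 = 37.7778 m/s.
Braking distance = v²/(2a) = 37.7778² / (2 × 4.200) = 1427.162 / 8.400 = 169.900 m.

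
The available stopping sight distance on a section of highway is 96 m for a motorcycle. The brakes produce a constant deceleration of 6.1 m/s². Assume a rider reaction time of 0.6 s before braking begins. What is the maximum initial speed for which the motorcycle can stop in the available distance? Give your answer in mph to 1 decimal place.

Maximum speed ≈ 68.8 mph

Stopping distance: v·t_r + v²/(2a) = 96 with t_r = 0.6 s and a = 6.100 m/s².
So v² + 7.320 v − 1171.20 = 0.
Positive root: v = −a·t_r + √((a·t_r)² + 2a·d) = −3.660 + √(13.396 + 1171.20) = 30.7580 m/s.
30.7580 m/s ÷ 0.44704 = 68.804 mph.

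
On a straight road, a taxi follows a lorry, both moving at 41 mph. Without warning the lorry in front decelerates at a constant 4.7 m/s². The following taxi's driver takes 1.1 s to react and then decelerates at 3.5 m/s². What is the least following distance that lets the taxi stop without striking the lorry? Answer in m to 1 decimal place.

Minimum gap ≈ 32.4 m

41 mph × 0.44704 = 18.3286 m/s.
Leader travels v²/(2a_L) = 335.938 / 9.400 = 35.738 m before stopping.
Follower covers v·t_r = 18.3286 × 1.1 = 20.161 m while reacting, then v²/(2a_F) = 335.938 / 7.000 = 47.991 m while braking, for a total of 20.161 + 47.991 = 68.152 m.
Since a_F ≤ a_L and the follower starts braking later, the follower is never slower than the leader, so the closest approach is when both have stopped.
Minimum gap = 68.152 − 35.738 = 32.414 m.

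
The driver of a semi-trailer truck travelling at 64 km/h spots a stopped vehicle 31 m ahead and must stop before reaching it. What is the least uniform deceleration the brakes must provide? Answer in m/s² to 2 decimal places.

Required deceleration ≈ 5.10 m/s²

64 km/h ÷ 3.6 = 17.7778 m/s.
v² = 2a·d ⇒ a = v²/(2d) = 17.7778² / (2 × 31.000) = 316.050 / 62.000 = 5.0976 m/s².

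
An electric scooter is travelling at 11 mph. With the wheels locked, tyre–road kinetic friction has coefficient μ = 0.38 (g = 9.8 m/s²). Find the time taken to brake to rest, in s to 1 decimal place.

11 mph × 0.44704 = 4.9174 m/s.
a = μg = 0.38 × 9.8 = 3.724 m/s².
Braking time = v/a = 4.9174 / 3.724 = 1.320 s.

Braking time ≈ 1.3 s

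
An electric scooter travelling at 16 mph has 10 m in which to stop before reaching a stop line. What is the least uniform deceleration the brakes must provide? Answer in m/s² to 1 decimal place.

16 mph × 0.44704 = 7.1526 m/s.
v² = 2a·d ⇒ a = v²/(2d) = 7.1526² / (2 × 10.000) = 51.160 / 20.000 = 2.5580 m/s².

Required deceleration ≈ 2.6 m/s²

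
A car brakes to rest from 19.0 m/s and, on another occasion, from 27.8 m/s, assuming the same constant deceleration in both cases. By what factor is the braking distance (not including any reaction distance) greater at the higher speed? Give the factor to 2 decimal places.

Factor ≈ 2.14

Braking distance d = v²/(2a), so with a fixed, d ∝ v².
Factor = (27.8/19.0)² = 1.4632² = 2.1410.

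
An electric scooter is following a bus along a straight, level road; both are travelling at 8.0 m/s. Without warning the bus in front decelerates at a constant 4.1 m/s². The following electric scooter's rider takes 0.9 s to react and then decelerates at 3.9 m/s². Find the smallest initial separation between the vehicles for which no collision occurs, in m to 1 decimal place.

Leader travels v²/(2a_L) = 64.000 / 8.200 = 7.805 m before stopping.
Follower covers v·t_r = 8.0000 × 0.9 = 7.200 m while reacting, then v²/(2a_F) = 64.000 / 7.800 = 8.205 m while braking, for a total of 7.200 + 8.205 = 15.405 m.
Since a_F ≤ a_L and the follower starts braking later, the follower is never slower than the leader, so the closest approach is when both have stopped.
Minimum gap = 15.405 − 7.805 = 7.600 m.

Minimum gap ≈ 7.6 m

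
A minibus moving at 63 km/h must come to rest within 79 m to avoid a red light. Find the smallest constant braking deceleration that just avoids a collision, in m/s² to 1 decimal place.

63 km/h ÷ 3.6 = 17.5000 m/s.
v² = 2a·d ⇒ a = v²/(2d) = 17.5000² / (2 × 79.000) = 306.250 / 158.000 = 1.9383 m/s².

Required deceleration ≈ 1.9 m/s²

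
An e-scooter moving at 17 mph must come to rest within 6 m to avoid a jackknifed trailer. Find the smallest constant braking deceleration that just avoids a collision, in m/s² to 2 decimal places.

Required deceleration ≈ 4.81 m/s²

17 mph × 0.44704 = 7.5997 m/s.
v² = 2a·d ⇒ a = v²/(2d) = 7.5997² / (2 × 6.000) = 57.755 / 12.000 = 4.8129 m/s².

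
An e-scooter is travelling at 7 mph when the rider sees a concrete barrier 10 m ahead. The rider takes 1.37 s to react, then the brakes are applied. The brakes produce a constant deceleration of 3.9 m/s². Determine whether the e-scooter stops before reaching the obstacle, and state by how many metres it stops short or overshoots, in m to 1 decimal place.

Yes — it stops 4.5 m short of the obstacle

7 mph × 0.44704 = 3.1293 m/s.
Reaction distance = 3.1293 × 1.37 = 4.287 m.
Braking distance = v²/(2a) = 9.793 / 7.800 = 1.256 m.
Total stopping distance = 4.287 + 1.256 = 5.543 m, vs 10 m available — it stops with 10 − 5.543 = 4.457 m to spare.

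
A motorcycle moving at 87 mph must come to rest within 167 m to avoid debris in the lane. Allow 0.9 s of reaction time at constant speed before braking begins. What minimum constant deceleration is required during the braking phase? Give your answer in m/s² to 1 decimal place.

Required deceleration ≈ 5.7 m/s²

87 mph × 0.44704 = 38.8925 m/s.
Distance covered during reaction = 38.8925 × 0.9 = 35.003 m.
Distance available for braking: 167 − 35.003 = 131.997 m.
v² = 2a·d ⇒ a = v²/(2d) = 38.8925² / (2 × 131.997) = 1512.627 / 263.994 = 5.7298 m/s².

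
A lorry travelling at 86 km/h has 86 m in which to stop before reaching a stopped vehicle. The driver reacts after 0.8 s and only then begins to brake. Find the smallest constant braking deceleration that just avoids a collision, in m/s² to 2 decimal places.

Required deceleration ≈ 4.27 m/s²

86 km/h ÷ 3.6 = 23.8889 m/s.
Distance covered during reaction = 23.8889 × 0.8 = 19.111 m.
Distance available for braking: 86 − 19.111 = 66.889 m.
v² = 2a·d ⇒ a = v²/(2d) = 23.8889² / (2 × 66.889) = 570.680 / 133.778 = 4.2659 m/s².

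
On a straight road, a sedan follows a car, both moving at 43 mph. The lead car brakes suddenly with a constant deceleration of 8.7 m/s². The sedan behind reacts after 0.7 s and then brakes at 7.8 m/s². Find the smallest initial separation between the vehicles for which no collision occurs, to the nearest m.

Minimum gap ≈ 16 m

43 mph × 0.44704 = 19.2227 m/s.
Leader travels v²/(2a_L) = 369.512 / 17.400 = 21.236 m before stopping.
Follower covers v·t_r = 19.2227 × 0.7 = 13.456 m while reacting, then v²/(2a_F) = 369.512 / 15.600 = 23.687 m while braking, for a total of 13.456 + 23.687 = 37.143 m.
Since a_F ≤ a_L and the follower starts braking later, the follower is never slower than the leader, so the closest approach is when both have stopped.
Minimum gap = 37.143 − 21.236 = 15.907 m.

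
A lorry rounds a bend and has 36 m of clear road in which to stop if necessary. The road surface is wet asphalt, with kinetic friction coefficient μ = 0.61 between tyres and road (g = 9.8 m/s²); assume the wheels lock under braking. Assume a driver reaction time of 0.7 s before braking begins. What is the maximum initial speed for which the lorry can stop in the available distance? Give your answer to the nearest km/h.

a = μg = 0.61 × 9.8 = 5.978 m/s².
Stopping distance: v·t_r + v²/(2a) = 36 with t_r = 0.7 s and a = 5.978 m/s².
So v² + 8.369 v − 430.42 = 0.
Positive root: v = −a·t_r + √((a·t_r)² + 2a·d) = −4.185 + √(17.514 + 430.42) = 16.9795 m/s.
16.9795 m/s × 3.6 = 61.126 km/h.

Maximum speed ≈ 61 km/h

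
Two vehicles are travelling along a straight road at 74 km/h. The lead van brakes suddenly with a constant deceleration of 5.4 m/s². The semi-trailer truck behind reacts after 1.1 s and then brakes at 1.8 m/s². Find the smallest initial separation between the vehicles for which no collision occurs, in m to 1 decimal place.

Minimum gap ≈ 100.9 m

74 km/h ÷ 3.6 = 20.5556 m/s.
Leader travels v²/(2a_L) = 422.533 / 10.800 = 39.123 m before stopping.
Follower covers v·t_r = 20.5556 × 1.1 = 22.611 m while reacting, then v²/(2a_F) = 422.533 / 3.600 = 117.370 m while braking, for a total of 22.611 + 117.370 = 139.981 m.
Since a_F ≤ a_L and the follower starts braking later, the follower is never slower than the leader, so the closest approach is when both have stopped.
Minimum gap = 139.981 − 39.123 = 100.858 m.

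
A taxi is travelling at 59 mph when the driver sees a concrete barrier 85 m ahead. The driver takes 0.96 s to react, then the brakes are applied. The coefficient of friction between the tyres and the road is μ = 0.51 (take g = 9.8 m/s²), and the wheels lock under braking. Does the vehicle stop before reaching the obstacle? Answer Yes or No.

59 mph × 0.44704 = 26.3754 m/s.
a = μg = 0.51 × 9.8 = 4.998 m/s².
Reaction distance = 26.3754 × 0.96 = 25.320 m.
Braking distance = v²/(2a) = 695.662 / 9.996 = 69.594 m.
Total stopping distance = 25.320 + 69.594 = 94.914 m, vs 85 m available — it cannot stop in time and overshoots by 94.914 − 85 = 9.914 m.

No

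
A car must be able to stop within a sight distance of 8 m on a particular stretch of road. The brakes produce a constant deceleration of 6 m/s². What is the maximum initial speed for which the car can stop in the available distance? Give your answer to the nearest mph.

v²/(2a) = d ⇒ v = √(2 × 6.000 × 8) = √96.00 = 9.7980 m/s.
9.7980 m/s ÷ 0.44704 = 21.918 mph.

Maximum speed ≈ 22 mph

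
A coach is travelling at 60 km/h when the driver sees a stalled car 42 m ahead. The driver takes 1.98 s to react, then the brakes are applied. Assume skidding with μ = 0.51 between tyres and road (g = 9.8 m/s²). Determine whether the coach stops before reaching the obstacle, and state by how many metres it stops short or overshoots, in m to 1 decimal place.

No — it overshoots by 18.8 m

60 km/h ÷ 3.6 = 16.6667 m/s.
a = μg = 0.51 × 9.8 = 4.998 m/s².
Reaction distance = 16.6667 × 1.98 = 33.000 m.
Braking distance = v²/(2a) = 277.779 / 9.996 = 27.789 m.
Total stopping distance = 33.000 + 27.789 = 60.789 m, vs 42 m available — it cannot stop in time and overshoots by 60.789 − 42 = 18.789 m.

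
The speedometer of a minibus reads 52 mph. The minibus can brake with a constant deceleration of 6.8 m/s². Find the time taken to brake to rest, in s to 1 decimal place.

Braking time ≈ 3.4 s

52 mph × 0.44704 = 23.2461 m/s.
Braking time = v/a = 23.2461 / 6.800 = 3.419 s.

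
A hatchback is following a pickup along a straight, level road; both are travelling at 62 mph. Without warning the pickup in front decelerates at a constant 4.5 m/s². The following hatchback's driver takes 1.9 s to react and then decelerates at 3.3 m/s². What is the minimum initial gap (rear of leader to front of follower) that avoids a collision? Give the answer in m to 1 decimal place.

62 mph × 0.44704 = 27.7165 m/s.
Leader travels v²/(2a_L) = 768.204 / 9.000 = 85.356 m before stopping.
Follower covers v·t_r = 27.7165 × 1.9 = 52.661 m while reacting, then v²/(2a_F) = 768.204 / 6.600 = 116.395 m while braking, for a total of 52.661 + 116.395 = 169.056 m.
Since a_F ≤ a_L and the follower starts braking later, the follower is never slower than the leader, so the closest approach is when both have stopped.
Minimum gap = 169.056 − 85.356 = 83.700 m.

Minimum gap ≈ 83.7 m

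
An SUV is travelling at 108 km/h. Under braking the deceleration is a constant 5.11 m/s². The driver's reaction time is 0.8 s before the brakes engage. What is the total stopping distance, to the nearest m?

Total stopping distance ≈ 112 m

108 km/h ÷ 3.6 = 30.0000 m/s.
Reaction distance = v·t_r = 30.0000 × 0.8 = 24.000 m.
Braking distance = v²/(2a) = 30.0000² / (2 × 5.110) = 900.000 / 10.220 = 88.063 m.
Total = 24.000 + 88.063 = 112.063 m.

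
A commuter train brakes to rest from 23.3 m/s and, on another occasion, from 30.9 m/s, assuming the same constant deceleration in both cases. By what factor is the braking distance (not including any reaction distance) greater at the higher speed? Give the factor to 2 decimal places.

Braking distance d = v²/(2a), so with a fixed, d ∝ v².
Factor = (30.9/23.3)² = 1.3262² = 1.7588.

Factor ≈ 1.76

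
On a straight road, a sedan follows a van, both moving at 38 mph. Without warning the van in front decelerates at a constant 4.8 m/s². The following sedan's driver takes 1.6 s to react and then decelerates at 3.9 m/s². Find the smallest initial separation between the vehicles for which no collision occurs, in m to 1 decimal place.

38 mph × 0.44704 = 16.9875 m/s.
Leader travels v²/(2a_L) = 288.575 / 9.600 = 30.060 m before stopping.
Follower covers v·t_r = 16.9875 × 1.6 = 27.180 m while reacting, then v²/(2a_F) = 288.575 / 7.800 = 36.997 m while braking, for a total of 27.180 + 36.997 = 64.177 m.
Since a_F ≤ a_L and the follower starts braking later, the follower is never slower than the leader, so the closest approach is when both have stopped.
Minimum gap = 64.177 − 30.060 = 34.117 m.

Minimum gap ≈ 34.1 m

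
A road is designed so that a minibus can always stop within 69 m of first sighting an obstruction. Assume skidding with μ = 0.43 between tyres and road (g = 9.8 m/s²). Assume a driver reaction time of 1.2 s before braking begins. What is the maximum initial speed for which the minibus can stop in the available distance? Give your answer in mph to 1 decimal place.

Maximum speed ≈ 43.8 mph

a = μg = 0.43 × 9.8 = 4.214 m/s².
Stopping distance: v·t_r + v²/(2a) = 69 with t_r = 1.2 s and a = 4.214 m/s².
So v² + 10.114 v − 581.53 = 0.
Positive root: v = −a·t_r + √((a·t_r)² + 2a·d) = −5.057 + √(25.573 + 581.53) = 19.5825 m/s.
19.5825 m/s ÷ 0.44704 = 43.805 mph.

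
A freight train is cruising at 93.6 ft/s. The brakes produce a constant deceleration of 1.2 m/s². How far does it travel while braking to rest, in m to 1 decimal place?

Braking distance ≈ 339.1 m

93.6 ft/s × 0.3048 = 28.5293 m/s.
Braking distance = v²/(2a) = 28.5293² / (2 × 1.200) = 813.921 / 2.400 = 339.134 m.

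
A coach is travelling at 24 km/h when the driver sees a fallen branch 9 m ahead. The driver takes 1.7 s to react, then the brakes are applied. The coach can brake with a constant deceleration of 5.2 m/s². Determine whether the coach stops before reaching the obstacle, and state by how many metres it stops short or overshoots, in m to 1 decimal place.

No — it overshoots by 6.6 m

24 km/h ÷ 3.6 = 6.6667 m/s.
Reaction distance = 6.6667 × 1.7 = 11.333 m.
Braking distance = v²/(2a) = 44.445 / 10.400 = 4.274 m.
Total stopping distance = 11.333 + 4.274 = 15.607 m, vs 9 m available — it cannot stop in time and overshoots by 15.607 − 9 = 6.607 m.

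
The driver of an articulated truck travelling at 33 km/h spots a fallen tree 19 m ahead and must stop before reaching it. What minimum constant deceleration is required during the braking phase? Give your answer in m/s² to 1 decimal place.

33 km/h ÷ 3.6 = 9.1667 m/s.
v² = 2a·d ⇒ a = v²/(2d) = 9.1667² / (2 × 19.000) = 84.028 / 38.000 = 2.2113 m/s².

Required deceleration ≈ 2.2 m/s²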